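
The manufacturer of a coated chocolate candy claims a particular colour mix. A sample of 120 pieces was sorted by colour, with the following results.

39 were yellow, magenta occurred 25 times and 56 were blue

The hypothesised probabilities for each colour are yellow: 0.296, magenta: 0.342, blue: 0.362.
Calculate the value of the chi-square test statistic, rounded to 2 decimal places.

Expected counts E_i = n·p_i: 120×0.296 = 35.52, 120×0.342 = 41.04, 120×0.362 = 43.44.
cat          O        E   (O−E)²/E
yellow      39    35.52      0.341
magenta     25    41.04      6.269
blue        56    43.44      3.632
Sum = 10.24

10.24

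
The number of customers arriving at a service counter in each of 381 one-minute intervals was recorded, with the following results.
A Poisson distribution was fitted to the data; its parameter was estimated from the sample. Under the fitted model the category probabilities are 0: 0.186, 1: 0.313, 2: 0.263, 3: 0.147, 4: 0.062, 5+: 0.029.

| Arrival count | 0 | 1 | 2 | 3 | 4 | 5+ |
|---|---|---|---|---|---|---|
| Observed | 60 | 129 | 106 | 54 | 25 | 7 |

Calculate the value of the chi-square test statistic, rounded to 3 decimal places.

4.434

Expected counts E_i = n·p_i: 381×0.186 = 70.866, 381×0.313 = 119.253, 381×0.263 = 100.203, 381×0.147 = 56.007, 381×0.062 = 23.622, 381×0.029 = 11.049.
0: (60 − 70.866)²/70.866 = 118.069956/70.866 = 1.6661
1: (129 − 119.253)²/119.253 = 95.004009/119.253 = 0.7967
2: (106 − 100.203)²/100.203 = 33.605209/100.203 = 0.3354
3: (54 − 56.007)²/56.007 = 4.028049/56.007 = 0.0719
4: (25 − 23.622)²/23.622 = 1.898884/23.622 = 0.0804
5+: (7 − 11.049)²/11.049 = 16.394401/11.049 = 1.4838
Sum = 4.434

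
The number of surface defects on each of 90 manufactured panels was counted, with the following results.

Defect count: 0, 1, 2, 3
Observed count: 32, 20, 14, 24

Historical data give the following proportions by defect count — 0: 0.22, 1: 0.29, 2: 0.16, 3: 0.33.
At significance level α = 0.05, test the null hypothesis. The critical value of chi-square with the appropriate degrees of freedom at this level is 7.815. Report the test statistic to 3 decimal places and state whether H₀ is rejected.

Expected counts E_i = n·p_i: 90×0.22 = 19.8, 90×0.29 = 26.1, 90×0.16 = 14.4, 90×0.33 = 29.7.
χ² = (32−19.8)²/19.8 + (20−26.1)²/26.1 + (14−14.4)²/14.4 + (24−29.7)²/29.7
   = 7.5172 + 1.4257 + 0.0111 + 1.0939
Sum = 10.048
df = 3. Since 10.048 > 7.815, we reject H₀.

10.048; reject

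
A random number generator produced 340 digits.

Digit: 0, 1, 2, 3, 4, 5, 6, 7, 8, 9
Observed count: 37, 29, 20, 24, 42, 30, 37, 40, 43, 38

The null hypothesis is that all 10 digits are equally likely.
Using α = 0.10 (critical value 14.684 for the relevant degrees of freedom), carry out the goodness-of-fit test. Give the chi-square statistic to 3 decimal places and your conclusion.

Expected count for each of the 10 categories: 340/10 = 34.
0: (37 − 34)²/34 = 9/34 = 0.2647
1: (29 − 34)²/34 = 25/34 = 0.7353
2: (20 − 34)²/34 = 196/34 = 5.7647
3: (24 − 34)²/34 = 100/34 = 2.9412
4: (42 − 34)²/34 = 64/34 = 1.8824
5: (30 − 34)²/34 = 16/34 = 0.4706
6: (37 − 34)²/34 = 9/34 = 0.2647
7: (40 − 34)²/34 = 36/34 = 1.0588
8: (43 − 34)²/34 = 81/34 = 2.3824
9: (38 − 34)²/34 = 16/34 = 0.4706
Sum = 16.235
df = 9. Since 16.235 > 14.684, we reject H₀.

16.235; reject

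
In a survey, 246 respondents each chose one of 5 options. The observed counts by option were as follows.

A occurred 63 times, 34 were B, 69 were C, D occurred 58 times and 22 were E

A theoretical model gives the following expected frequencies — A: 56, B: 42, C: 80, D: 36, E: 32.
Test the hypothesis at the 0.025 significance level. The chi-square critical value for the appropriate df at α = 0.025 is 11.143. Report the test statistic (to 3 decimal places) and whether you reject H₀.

χ² = (63−56)²/56 + (34−42)²/42 + (69−80)²/80 + (58−36)²/36 + (22−32)²/32
   = 0.8750 + 1.5238 + 1.5125 + 13.4444 + 3.1250
Sum = 20.481
df = 4. Since 20.481 > 11.143, we reject H₀.

20.481; reject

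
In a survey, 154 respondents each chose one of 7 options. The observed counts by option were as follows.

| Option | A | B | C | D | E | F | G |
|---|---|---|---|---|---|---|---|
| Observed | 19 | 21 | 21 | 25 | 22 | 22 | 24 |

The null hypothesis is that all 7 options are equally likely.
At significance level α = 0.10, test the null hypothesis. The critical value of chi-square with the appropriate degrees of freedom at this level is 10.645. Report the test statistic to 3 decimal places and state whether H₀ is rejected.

Under H₀ each category has probability 1/7, so each expected count is 154/7 = 22.
cat         O        E   (O−E)²/E
A          19       22     0.4091
B          21       22     0.0455
C          21       22     0.0455
D          25       22     0.4091
E          22       22     0.0000
F          22       22     0.0000
G          24       22     0.1818
Sum = 1.091
df = 6. Since 1.091 < 10.645, we do not reject H₀.

1.091; do not reject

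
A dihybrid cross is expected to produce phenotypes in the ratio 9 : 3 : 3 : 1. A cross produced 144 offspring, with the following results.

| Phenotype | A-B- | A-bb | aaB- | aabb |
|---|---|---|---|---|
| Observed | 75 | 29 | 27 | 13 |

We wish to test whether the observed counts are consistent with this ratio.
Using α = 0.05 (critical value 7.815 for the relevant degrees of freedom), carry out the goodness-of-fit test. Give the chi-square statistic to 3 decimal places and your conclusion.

2.370; do not reject

Ratio total = 16. Expected counts: 144×9/16 = 81, 144×3/16 = 27, 144×3/16 = 27, 144×1/16 = 9.
χ² = (75−81)²/81 + (29−27)²/27 + (27−27)²/27 + (13−9)²/9
   = 0.4444 + 0.1481 + 0.0000 + 1.7778
Sum = 2.370
df = 3. Since 2.370 < 7.815, we do not reject H₀.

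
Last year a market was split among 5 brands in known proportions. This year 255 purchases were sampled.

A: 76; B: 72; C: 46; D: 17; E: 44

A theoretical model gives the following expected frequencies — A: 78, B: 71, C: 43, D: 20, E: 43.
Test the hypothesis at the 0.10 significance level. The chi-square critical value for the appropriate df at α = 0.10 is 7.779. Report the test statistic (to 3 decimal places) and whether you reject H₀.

A: (76 − 78)²/78 = 4/78 = 0.0513
B: (72 − 71)²/71 = 1/71 = 0.0141
C: (46 − 43)²/43 = 9/43 = 0.2093
D: (17 − 20)²/20 = 9/20 = 0.4500
E: (44 − 43)²/43 = 1/43 = 0.0233
Sum = 0.748
df = 4. Since 0.748 < 7.779, we do not reject H₀.

0.748; do not reject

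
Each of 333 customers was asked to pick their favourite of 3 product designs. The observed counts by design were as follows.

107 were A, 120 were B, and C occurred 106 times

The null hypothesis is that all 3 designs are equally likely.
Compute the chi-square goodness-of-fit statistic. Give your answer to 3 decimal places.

1.099

Under H₀ each category has probability 1/3, so each expected count is 333/3 = 111.
A: (107 − 111)²/111 = 16/111 = 0.1441
B: (120 − 111)²/111 = 81/111 = 0.7297
C: (106 − 111)²/111 = 25/111 = 0.2252
Sum = 1.099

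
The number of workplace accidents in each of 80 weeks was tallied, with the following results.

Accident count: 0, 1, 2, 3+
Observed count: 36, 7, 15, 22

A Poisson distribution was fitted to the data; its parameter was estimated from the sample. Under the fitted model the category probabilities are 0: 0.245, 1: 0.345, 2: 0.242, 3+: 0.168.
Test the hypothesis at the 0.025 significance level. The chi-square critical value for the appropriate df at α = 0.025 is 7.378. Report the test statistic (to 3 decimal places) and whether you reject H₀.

35.532; reject

Expected counts E_i = n·p_i: 80×0.245 = 19.6, 80×0.345 = 27.6, 80×0.242 = 19.36, 80×0.168 = 13.44.
0: (36 − 19.6)²/19.6 = 268.96/19.6 = 13.7224
1: (7 − 27.6)²/27.6 = 424.36/27.6 = 15.3754
2: (15 − 19.36)²/19.36 = 19.0096/19.36 = 0.9819
3+: (22 − 13.44)²/13.44 = 73.2736/13.44 = 5.4519
Sum = 35.532
df = 2. Since 35.532 > 7.378, we reject H₀.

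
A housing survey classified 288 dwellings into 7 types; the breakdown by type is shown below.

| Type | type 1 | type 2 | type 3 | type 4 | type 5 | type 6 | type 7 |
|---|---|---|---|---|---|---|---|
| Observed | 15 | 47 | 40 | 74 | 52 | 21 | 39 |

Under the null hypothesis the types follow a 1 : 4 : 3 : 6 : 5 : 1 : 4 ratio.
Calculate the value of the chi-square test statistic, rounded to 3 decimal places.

Ratio total = 24. Expected counts: 288×1/24 = 12, 288×4/24 = 48, 288×3/24 = 36, 288×6/24 = 72, 288×5/24 = 60, 288×1/24 = 12, 288×4/24 = 48.
χ² = (15−12)²/12 + (47−48)²/48 + (40−36)²/36 + (74−72)²/72 + (52−60)²/60 + (21−12)²/12 + (39−48)²/48
   = 0.7500 + 0.0208 + 0.4444 + 0.0556 + 1.0667 + 6.7500 + 1.6875
Sum = 10.775

10.775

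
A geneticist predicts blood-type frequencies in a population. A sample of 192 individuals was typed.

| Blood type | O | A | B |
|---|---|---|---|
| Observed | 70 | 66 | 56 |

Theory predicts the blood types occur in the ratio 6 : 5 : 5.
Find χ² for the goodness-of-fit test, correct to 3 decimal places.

Ratio total = 16. Expected counts: 192×6/16 = 72, 192×5/16 = 60, 192×5/16 = 60.
χ² = (70−72)²/72 + (66−60)²/60 + (56−60)²/60
   = 0.0556 + 0.6000 + 0.2667
Sum = 0.922

0.922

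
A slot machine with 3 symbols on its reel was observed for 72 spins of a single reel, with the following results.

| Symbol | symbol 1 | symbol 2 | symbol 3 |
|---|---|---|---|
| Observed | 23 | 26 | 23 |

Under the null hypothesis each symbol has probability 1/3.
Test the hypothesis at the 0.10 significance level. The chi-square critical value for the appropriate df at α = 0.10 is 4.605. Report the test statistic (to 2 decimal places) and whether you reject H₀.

0.25; do not reject

Expected count for each of the 3 categories: 72/3 = 24.
χ² = (23−24)²/24 + (26−24)²/24 + (23−24)²/24
   = 0.042 + 0.167 + 0.042
Sum = 0.25
df = 2. Since 0.25 < 4.605, we do not reject H₀.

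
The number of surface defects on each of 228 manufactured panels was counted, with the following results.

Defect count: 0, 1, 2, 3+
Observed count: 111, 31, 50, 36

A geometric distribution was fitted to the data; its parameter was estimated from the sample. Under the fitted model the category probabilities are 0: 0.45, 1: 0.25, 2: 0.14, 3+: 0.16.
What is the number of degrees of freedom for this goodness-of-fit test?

2

There are k = 4 categories and 1 parameter estimated from the data, so df = 4 − 1 − 1 = 2.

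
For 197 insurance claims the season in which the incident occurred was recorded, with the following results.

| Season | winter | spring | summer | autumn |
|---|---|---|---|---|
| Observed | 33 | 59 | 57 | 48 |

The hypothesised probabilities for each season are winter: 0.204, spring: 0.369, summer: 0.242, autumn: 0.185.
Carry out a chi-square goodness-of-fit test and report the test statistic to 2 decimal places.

Expected counts E_i = n·p_i: 197×0.204 = 40.188, 197×0.369 = 72.693, 197×0.242 = 47.674, 197×0.185 = 36.445.
χ² = (33−40.188)²/40.188 + (59−72.693)²/72.693 + (57−47.674)²/47.674 + (48−36.445)²/36.445
   = 1.286 + 2.579 + 1.824 + 3.664
Sum = 9.35

9.35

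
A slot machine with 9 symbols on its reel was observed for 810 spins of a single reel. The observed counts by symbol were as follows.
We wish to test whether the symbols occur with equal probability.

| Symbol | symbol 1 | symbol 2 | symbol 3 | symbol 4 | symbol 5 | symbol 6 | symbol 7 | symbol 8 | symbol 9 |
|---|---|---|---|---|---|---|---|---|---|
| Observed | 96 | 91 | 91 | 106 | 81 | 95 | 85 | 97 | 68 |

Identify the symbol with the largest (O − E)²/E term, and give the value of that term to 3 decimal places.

symbol 9, 5.378

Under H₀ each category has probability 1/9, so each expected count is 810/9 = 90.
χ² = (96−90)²/90 + (91−90)²/90 + (91−90)²/90 + (106−90)²/90 + (81−90)²/90 + (95−90)²/90 + (85−90)²/90 + (97−90)²/90 + (68−90)²/90
   = 0.4000 + 0.0111 + 0.0111 + 2.8444 + 0.9000 + 0.2778 + 0.2778 + 0.5444 + 5.3778
The largest term is for symbol 9: 5.378.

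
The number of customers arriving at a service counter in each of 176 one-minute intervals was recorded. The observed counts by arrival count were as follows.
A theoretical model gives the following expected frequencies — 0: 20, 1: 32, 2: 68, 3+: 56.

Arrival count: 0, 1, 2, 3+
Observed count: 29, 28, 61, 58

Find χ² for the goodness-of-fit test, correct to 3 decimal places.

0: (29 − 20)²/20 = 81/20 = 4.0500
1: (28 − 32)²/32 = 16/32 = 0.5000
2: (61 − 68)²/68 = 49/68 = 0.7206
3+: (58 − 56)²/56 = 4/56 = 0.0714
Sum = 5.342

5.342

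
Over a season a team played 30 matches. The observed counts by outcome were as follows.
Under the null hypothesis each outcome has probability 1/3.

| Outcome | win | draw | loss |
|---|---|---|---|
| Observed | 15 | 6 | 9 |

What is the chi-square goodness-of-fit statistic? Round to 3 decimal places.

Expected count for each of the 3 categories: 30/3 = 10.
win: (15 − 10)²/10 = 25/10 = 2.5000
draw: (6 − 10)²/10 = 16/10 = 1.6000
loss: (9 − 10)²/10 = 1/10 = 0.1000
Sum = 4.200

4.200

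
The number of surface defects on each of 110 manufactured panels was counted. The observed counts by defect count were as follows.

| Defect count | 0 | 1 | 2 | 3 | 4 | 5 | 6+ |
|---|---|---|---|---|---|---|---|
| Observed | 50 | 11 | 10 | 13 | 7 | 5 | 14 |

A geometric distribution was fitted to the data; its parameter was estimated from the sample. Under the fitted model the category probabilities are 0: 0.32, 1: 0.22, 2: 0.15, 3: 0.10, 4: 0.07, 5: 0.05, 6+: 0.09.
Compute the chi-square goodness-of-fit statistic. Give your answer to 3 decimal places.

Expected counts E_i = n·p_i: 110×0.32 = 35.2, 110×0.22 = 24.2, 110×0.15 = 16.5, 110×0.10 = 11, 110×0.07 = 7.7, 110×0.05 = 5.5, 110×0.09 = 9.9.
0: (50 − 35.2)²/35.2 = 219.04/35.2 = 6.2227
1: (11 − 24.2)²/24.2 = 174.24/24.2 = 7.2000
2: (10 − 16.5)²/16.5 = 42.25/16.5 = 2.5606
3: (13 − 11)²/11 = 4/11 = 0.3636
4: (7 − 7.7)²/7.7 = 0.49/7.7 = 0.0636
5: (5 − 5.5)²/5.5 = 0.25/5.5 = 0.0455
6+: (14 − 9.9)²/9.9 = 16.81/9.9 = 1.6980
Sum = 18.154

18.154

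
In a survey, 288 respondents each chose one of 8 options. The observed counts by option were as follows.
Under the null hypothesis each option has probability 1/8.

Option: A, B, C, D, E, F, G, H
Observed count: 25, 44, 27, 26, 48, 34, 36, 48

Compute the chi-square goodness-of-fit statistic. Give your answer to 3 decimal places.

Under H₀ each category has probability 1/8, so each expected count is 288/8 = 36.
A: (25 − 36)²/36 = 121/36 = 3.3611
B: (44 − 36)²/36 = 64/36 = 1.7778
C: (27 − 36)²/36 = 81/36 = 2.2500
D: (26 − 36)²/36 = 100/36 = 2.7778
E: (48 − 36)²/36 = 144/36 = 4.0000
F: (34 − 36)²/36 = 4/36 = 0.1111
G: (36 − 36)²/36 = 0/36 = 0.0000
H: (48 − 36)²/36 = 144/36 = 4.0000
Sum = 18.278

18.278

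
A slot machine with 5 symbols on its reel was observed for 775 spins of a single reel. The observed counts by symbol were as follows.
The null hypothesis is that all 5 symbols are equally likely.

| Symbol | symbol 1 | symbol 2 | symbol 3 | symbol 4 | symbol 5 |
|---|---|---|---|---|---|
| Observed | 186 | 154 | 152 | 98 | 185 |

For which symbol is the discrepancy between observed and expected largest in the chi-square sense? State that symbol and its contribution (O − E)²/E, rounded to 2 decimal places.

symbol 4, 20.96

Expected count for each of the 5 categories: 775/5 = 155.
χ² = (186−155)²/155 + (154−155)²/155 + (152−155)²/155 + (98−155)²/155 + (185−155)²/155
   = 6.200 + 0.006 + 0.058 + 20.961 + 5.806
The largest term is for symbol 4: 20.96.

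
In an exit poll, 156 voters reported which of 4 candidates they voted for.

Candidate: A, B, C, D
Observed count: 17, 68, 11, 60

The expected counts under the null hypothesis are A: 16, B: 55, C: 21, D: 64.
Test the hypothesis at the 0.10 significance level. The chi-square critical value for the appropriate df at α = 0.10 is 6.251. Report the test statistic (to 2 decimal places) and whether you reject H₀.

χ² = (17−16)²/16 + (68−55)²/55 + (11−21)²/21 + (60−64)²/64
   = 0.063 + 3.073 + 4.762 + 0.250
Sum = 8.15
df = 3. Since 8.15 > 6.251, we reject H₀.

8.15; reject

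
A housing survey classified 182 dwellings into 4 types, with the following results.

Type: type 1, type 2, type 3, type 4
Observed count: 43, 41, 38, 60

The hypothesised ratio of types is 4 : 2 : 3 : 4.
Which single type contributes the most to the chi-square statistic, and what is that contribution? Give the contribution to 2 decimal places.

type 2, 6.04

Ratio total = 13. Expected counts: 182×4/13 = 56, 182×2/13 = 28, 182×3/13 = 42, 182×4/13 = 56.
type 1: (43 − 56)²/56 = 169/56 = 3.018
type 2: (41 − 28)²/28 = 169/28 = 6.036
type 3: (38 − 42)²/42 = 16/42 = 0.381
type 4: (60 − 56)²/56 = 16/56 = 0.286
The largest term is for type 2: 6.04.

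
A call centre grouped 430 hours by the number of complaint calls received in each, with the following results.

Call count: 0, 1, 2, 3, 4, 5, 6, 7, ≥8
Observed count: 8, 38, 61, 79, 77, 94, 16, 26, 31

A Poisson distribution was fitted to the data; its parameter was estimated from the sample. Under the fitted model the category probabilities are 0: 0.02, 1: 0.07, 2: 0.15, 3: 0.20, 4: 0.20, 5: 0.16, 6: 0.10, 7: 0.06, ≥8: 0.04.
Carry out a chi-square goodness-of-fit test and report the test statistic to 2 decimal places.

Expected counts E_i = n·p_i: 430×0.02 = 8.6, 430×0.07 = 30.1, 430×0.15 = 64.5, 430×0.20 = 86, 430×0.20 = 86, 430×0.16 = 68.8, 430×0.10 = 43, 430×0.06 = 25.8, 430×0.04 = 17.2.
cat         O        E   (O−E)²/E
0           8      8.6      0.042
1          38     30.1      2.073
2          61     64.5      0.190
3          79       86      0.570
4          77       86      0.942
5          94     68.8      9.230
6          16       43     16.953
7          26     25.8      0.002
≥8         31     17.2     11.072
Sum = 41.07

41.07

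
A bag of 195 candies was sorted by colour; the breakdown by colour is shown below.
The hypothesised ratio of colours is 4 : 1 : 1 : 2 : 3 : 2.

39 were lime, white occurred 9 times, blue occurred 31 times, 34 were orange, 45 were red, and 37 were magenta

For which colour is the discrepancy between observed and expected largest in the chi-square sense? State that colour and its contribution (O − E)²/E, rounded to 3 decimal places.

Ratio total = 13. Expected counts: 195×4/13 = 60, 195×1/13 = 15, 195×1/13 = 15, 195×2/13 = 30, 195×3/13 = 45, 195×2/13 = 30.
lime: (39 − 60)²/60 = 441/60 = 7.3500
white: (9 − 15)²/15 = 36/15 = 2.4000
blue: (31 − 15)²/15 = 256/15 = 17.0667
orange: (34 − 30)²/30 = 16/30 = 0.5333
red: (45 − 45)²/45 = 0/45 = 0.0000
magenta: (37 − 30)²/30 = 49/30 = 1.6333
The largest term is for blue: 17.067.

blue, 17.067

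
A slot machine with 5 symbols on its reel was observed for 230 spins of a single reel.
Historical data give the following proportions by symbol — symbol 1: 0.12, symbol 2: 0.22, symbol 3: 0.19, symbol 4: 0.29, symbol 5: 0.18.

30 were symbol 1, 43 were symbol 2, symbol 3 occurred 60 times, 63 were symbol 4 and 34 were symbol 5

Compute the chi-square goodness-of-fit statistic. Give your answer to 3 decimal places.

8.958

Expected counts E_i = n·p_i: 230×0.12 = 27.6, 230×0.22 = 50.6, 230×0.19 = 43.7, 230×0.29 = 66.7, 230×0.18 = 41.4.
cat           O        E   (O−E)²/E
symbol 1     30     27.6     0.2087
symbol 2     43     50.6     1.1415
symbol 3     60     43.7     6.0799
symbol 4     63     66.7     0.2052
symbol 5     34     41.4     1.3227
Sum = 8.958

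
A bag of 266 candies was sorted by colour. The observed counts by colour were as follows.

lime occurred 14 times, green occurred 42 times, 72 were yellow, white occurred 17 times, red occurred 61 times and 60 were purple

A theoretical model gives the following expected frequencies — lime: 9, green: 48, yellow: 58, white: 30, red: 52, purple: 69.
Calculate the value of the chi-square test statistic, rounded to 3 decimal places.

15.272

χ² = (14−9)²/9 + (42−48)²/48 + (72−58)²/58 + (17−30)²/30 + (61−52)²/52 + (60−69)²/69
   = 2.7778 + 0.7500 + 3.3793 + 5.6333 + 1.5577 + 1.1739
Sum = 15.272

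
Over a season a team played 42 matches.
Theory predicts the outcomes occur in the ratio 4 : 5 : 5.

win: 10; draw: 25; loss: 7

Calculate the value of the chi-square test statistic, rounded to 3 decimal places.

11.267

Ratio total = 14. Expected counts: 42×4/14 = 12, 42×5/14 = 15, 42×5/14 = 15.
win: (10 − 12)²/12 = 4/12 = 0.3333
draw: (25 − 15)²/15 = 100/15 = 6.6667
loss: (7 − 15)²/15 = 64/15 = 4.2667
Sum = 11.267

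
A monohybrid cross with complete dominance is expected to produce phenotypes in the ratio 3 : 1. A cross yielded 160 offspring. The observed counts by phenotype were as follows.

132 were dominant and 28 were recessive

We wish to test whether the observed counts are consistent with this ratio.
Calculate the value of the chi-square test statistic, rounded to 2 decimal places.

Ratio total = 4. Expected counts: 160×3/4 = 120, 160×1/4 = 40.
cat            O        E   (O−E)²/E
dominant     132      120      1.200
recessive     28       40      3.600
Sum = 4.80

4.80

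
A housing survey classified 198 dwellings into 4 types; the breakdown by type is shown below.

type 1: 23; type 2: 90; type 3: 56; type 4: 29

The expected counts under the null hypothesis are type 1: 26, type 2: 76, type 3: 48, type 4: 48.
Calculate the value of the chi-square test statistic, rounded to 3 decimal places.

11.779

type 1: (23 − 26)²/26 = 9/26 = 0.3462
type 2: (90 − 76)²/76 = 196/76 = 2.5789
type 3: (56 − 48)²/48 = 64/48 = 1.3333
type 4: (29 − 48)²/48 = 361/48 = 7.5208
Sum = 11.779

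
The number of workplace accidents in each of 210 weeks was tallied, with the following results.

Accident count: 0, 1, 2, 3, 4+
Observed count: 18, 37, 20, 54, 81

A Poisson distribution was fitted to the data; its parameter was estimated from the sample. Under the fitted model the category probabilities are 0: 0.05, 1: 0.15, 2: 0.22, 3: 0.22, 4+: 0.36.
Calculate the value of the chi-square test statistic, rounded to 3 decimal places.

22.878

Expected counts E_i = n·p_i: 210×0.05 = 10.5, 210×0.15 = 31.5, 210×0.22 = 46.2, 210×0.22 = 46.2, 210×0.36 = 75.6.
cat         O        E   (O−E)²/E
0          18     10.5     5.3571
1          37     31.5     0.9603
2          20     46.2    14.8580
3          54     46.2     1.3169
4+         81     75.6     0.3857
Sum = 22.878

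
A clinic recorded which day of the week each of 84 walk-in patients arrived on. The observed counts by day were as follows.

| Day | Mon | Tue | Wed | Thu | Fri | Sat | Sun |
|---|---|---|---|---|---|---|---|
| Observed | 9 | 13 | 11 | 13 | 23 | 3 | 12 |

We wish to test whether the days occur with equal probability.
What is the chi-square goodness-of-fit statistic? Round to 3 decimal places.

Under H₀ each category has probability 1/7, so each expected count is 84/7 = 12.
cat         O        E   (O−E)²/E
Mon         9       12     0.7500
Tue        13       12     0.0833
Wed        11       12     0.0833
Thu        13       12     0.0833
Fri        23       12    10.0833
Sat         3       12     6.7500
Sun        12       12     0.0000
Sum = 17.833

17.833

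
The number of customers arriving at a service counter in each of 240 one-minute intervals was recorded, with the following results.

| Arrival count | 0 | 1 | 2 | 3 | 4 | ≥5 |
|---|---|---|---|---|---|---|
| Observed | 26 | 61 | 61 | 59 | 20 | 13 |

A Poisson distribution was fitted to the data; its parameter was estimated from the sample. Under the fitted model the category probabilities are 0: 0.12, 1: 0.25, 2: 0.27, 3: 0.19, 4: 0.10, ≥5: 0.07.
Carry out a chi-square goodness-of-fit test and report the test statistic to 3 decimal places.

Expected counts E_i = n·p_i: 240×0.12 = 28.8, 240×0.25 = 60, 240×0.27 = 64.8, 240×0.19 = 45.6, 240×0.10 = 24, 240×0.07 = 16.8.
cat         O        E   (O−E)²/E
0          26     28.8     0.2722
1          61       60     0.0167
2          61     64.8     0.2228
3          59     45.6     3.9377
4          20       24     0.6667
≥5         13     16.8     0.8595
Sum = 5.976

5.976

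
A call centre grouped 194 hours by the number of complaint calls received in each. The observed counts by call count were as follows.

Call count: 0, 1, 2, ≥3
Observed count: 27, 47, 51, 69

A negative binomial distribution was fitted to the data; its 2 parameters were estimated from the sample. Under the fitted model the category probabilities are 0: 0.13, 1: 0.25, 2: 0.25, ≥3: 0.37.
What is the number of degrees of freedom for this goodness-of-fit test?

1

There are k = 4 categories and 2 parameters estimated from the data, so df = 4 − 1 − 2 = 1.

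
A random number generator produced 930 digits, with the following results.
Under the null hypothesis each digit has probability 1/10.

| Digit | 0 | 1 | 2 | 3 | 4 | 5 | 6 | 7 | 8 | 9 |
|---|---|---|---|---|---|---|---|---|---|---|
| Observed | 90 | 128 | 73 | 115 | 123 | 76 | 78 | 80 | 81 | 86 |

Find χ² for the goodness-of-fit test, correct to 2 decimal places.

Under H₀ each category has probability 1/10, so each expected count is 930/10 = 93.
cat         O        E   (O−E)²/E
0          90       93      0.097
1         128       93     13.172
2          73       93      4.301
3         115       93      5.204
4         123       93      9.677
5          76       93      3.108
6          78       93      2.419
7          80       93      1.817
8          81       93      1.548
9          86       93      0.527
Sum = 41.87

41.87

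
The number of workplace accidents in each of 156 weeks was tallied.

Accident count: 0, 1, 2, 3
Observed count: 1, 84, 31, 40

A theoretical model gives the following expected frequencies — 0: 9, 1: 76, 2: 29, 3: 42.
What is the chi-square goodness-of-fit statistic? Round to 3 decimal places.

8.186

χ² = (1−9)²/9 + (84−76)²/76 + (31−29)²/29 + (40−42)²/42
   = 7.1111 + 0.8421 + 0.1379 + 0.0952
Sum = 8.186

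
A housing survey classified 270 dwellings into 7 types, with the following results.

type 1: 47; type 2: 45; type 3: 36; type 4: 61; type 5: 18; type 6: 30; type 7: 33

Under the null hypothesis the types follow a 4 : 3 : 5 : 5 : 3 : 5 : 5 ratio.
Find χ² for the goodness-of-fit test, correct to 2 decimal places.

Ratio total = 30. Expected counts: 270×4/30 = 36, 270×3/30 = 27, 270×5/30 = 45, 270×5/30 = 45, 270×3/30 = 27, 270×5/30 = 45, 270×5/30 = 45.
cat         O        E   (O−E)²/E
type 1     47       36      3.361
type 2     45       27     12.000
type 3     36       45      1.800
type 4     61       45      5.689
type 5     18       27      3.000
type 6     30       45      5.000
type 7     33       45      3.200
Sum = 34.05

34.05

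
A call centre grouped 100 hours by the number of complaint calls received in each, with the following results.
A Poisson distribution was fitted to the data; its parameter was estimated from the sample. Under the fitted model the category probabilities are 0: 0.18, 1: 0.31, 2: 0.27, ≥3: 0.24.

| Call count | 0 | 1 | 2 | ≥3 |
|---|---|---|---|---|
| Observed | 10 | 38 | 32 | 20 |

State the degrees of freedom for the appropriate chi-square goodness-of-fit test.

There are k = 4 categories and 1 parameter estimated from the data, so df = 4 − 1 − 1 = 2.

2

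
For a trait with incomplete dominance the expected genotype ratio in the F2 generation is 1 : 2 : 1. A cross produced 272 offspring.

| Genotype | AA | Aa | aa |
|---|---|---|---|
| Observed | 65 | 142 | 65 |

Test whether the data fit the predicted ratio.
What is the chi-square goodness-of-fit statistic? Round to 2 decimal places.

0.53

Ratio total = 4. Expected counts: 272×1/4 = 68, 272×2/4 = 136, 272×1/4 = 68.
χ² = (65−68)²/68 + (142−136)²/136 + (65−68)²/68
   = 0.132 + 0.265 + 0.132
Sum = 0.53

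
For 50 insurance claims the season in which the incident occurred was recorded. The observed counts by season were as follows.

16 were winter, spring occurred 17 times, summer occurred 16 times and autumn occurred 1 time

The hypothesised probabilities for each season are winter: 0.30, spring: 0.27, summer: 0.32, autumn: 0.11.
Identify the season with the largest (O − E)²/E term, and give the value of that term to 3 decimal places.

Expected counts E_i = n·p_i: 50×0.30 = 15, 50×0.27 = 13.5, 50×0.32 = 16, 50×0.11 = 5.5.
χ² = (16−15)²/15 + (17−13.5)²/13.5 + (16−16)²/16 + (1−5.5)²/5.5
   = 0.0667 + 0.9074 + 0.0000 + 3.6818
The largest term is for autumn: 3.682.

autumn, 3.682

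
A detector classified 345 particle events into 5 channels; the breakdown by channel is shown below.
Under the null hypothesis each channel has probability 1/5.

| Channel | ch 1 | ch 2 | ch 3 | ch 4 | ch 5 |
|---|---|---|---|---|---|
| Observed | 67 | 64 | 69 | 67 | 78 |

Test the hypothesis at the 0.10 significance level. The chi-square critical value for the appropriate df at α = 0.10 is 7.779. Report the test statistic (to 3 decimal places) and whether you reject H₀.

Expected count for each of the 5 categories: 345/5 = 69.
ch 1: (67 − 69)²/69 = 4/69 = 0.0580
ch 2: (64 − 69)²/69 = 25/69 = 0.3623
ch 3: (69 − 69)²/69 = 0/69 = 0.0000
ch 4: (67 − 69)²/69 = 4/69 = 0.0580
ch 5: (78 − 69)²/69 = 81/69 = 1.1739
Sum = 1.652
df = 4. Since 1.652 < 7.779, we do not reject H₀.

1.652; do not reject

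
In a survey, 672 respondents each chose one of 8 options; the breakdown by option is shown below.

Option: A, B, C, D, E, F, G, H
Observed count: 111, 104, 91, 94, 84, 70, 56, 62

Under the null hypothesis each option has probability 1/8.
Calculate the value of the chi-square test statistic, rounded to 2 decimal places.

32.64

Expected count for each of the 8 categories: 672/8 = 84.
χ² = (111−84)²/84 + (104−84)²/84 + (91−84)²/84 + (94−84)²/84 + (84−84)²/84 + (70−84)²/84 + (56−84)²/84 + (62−84)²/84
   = 8.679 + 4.762 + 0.583 + 1.190 + 0.000 + 2.333 + 9.333 + 5.762
Sum = 32.64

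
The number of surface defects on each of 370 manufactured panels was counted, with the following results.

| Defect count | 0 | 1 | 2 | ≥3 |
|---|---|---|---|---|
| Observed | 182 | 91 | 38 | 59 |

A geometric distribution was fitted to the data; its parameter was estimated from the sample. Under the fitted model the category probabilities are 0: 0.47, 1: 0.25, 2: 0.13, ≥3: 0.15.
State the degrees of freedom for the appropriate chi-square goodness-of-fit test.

2

There are k = 4 categories and 1 parameter estimated from the data, so df = 4 − 1 − 1 = 2.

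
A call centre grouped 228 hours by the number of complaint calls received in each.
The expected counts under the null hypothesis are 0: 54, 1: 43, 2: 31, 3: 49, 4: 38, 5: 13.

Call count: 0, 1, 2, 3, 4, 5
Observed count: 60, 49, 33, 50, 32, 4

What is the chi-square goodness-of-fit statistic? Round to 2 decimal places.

8.83

cat         O        E   (O−E)²/E
0          60       54      0.667
1          49       43      0.837
2          33       31      0.129
3          50       49      0.020
4          32       38      0.947
5           4       13      6.231
Sum = 8.83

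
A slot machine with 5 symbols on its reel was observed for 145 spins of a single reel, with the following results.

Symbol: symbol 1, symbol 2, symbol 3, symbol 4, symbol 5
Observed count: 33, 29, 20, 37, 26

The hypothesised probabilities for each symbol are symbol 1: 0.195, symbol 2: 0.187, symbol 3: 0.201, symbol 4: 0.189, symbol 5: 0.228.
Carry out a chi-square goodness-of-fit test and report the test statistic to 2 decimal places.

8.66

Expected counts E_i = n·p_i: 145×0.195 = 28.275, 145×0.187 = 27.115, 145×0.201 = 29.145, 145×0.189 = 27.405, 145×0.228 = 33.06.
symbol 1: (33 − 28.275)²/28.275 = 22.325625/28.275 = 0.790
symbol 2: (29 − 27.115)²/27.115 = 3.553225/27.115 = 0.131
symbol 3: (20 − 29.145)²/29.145 = 83.631025/29.145 = 2.869
symbol 4: (37 − 27.405)²/27.405 = 92.064025/27.405 = 3.359
symbol 5: (26 − 33.06)²/33.06 = 49.8436/33.06 = 1.508
Sum = 8.66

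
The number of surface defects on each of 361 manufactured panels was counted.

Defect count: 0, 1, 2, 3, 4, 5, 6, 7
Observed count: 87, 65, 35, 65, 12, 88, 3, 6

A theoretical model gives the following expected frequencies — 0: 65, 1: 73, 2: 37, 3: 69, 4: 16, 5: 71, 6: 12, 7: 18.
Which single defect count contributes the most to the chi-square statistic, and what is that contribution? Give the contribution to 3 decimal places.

χ² = (87−65)²/65 + (65−73)²/73 + (35−37)²/37 + (65−69)²/69 + (12−16)²/16 + (88−71)²/71 + (3−12)²/12 + (6−18)²/18
   = 7.4462 + 0.8767 + 0.1081 + 0.2319 + 1.0000 + 4.0704 + 6.7500 + 8.0000
The largest term is for 7: 8.000.

7, 8.000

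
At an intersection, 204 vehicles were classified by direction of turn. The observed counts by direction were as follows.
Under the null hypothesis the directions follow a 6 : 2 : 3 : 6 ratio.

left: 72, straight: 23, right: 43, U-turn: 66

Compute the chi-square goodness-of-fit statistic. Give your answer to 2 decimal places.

Ratio total = 17. Expected counts: 204×6/17 = 72, 204×2/17 = 24, 204×3/17 = 36, 204×6/17 = 72.
cat           O        E   (O−E)²/E
left         72       72      0.000
straight     23       24      0.042
right        43       36      1.361
U-turn       66       72      0.500
Sum = 1.90

1.90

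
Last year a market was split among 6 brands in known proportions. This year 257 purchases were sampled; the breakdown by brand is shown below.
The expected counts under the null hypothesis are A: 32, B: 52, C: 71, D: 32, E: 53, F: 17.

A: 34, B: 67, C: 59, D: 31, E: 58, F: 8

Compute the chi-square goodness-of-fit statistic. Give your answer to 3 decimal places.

cat         O        E   (O−E)²/E
A          34       32     0.1250
B          67       52     4.3269
C          59       71     2.0282
D          31       32     0.0313
E          58       53     0.4717
F           8       17     4.7647
Sum = 11.748

11.748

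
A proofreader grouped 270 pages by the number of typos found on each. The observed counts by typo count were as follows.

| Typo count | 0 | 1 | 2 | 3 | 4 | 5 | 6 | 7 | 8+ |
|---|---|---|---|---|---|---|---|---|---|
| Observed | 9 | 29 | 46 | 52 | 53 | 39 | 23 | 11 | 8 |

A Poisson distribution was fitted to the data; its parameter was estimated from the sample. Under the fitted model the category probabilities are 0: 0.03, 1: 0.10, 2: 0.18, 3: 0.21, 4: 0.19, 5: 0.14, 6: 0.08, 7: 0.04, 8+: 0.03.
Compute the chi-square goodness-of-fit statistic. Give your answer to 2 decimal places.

Expected counts E_i = n·p_i: 270×0.03 = 8.1, 270×0.10 = 27, 270×0.18 = 48.6, 270×0.21 = 56.7, 270×0.19 = 51.3, 270×0.14 = 37.8, 270×0.08 = 21.6, 270×0.04 = 10.8, 270×0.03 = 8.1.
0: (9 − 8.1)²/8.1 = 0.81/8.1 = 0.100
1: (29 − 27)²/27 = 4/27 = 0.148
2: (46 − 48.6)²/48.6 = 6.76/48.6 = 0.139
3: (52 − 56.7)²/56.7 = 22.09/56.7 = 0.390
4: (53 − 51.3)²/51.3 = 2.89/51.3 = 0.056
5: (39 − 37.8)²/37.8 = 1.44/37.8 = 0.038
6: (23 − 21.6)²/21.6 = 1.96/21.6 = 0.091
7: (11 − 10.8)²/10.8 = 0.04/10.8 = 0.004
8+: (8 − 8.1)²/8.1 = 0.01/8.1 = 0.001
Sum = 0.97

0.97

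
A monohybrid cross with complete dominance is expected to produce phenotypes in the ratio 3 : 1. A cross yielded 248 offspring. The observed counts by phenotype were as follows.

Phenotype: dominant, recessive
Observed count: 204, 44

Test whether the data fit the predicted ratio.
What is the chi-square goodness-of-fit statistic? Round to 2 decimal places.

6.97

Ratio total = 4. Expected counts: 248×3/4 = 186, 248×1/4 = 62.
cat            O        E   (O−E)²/E
dominant     204      186      1.742
recessive     44       62      5.226
Sum = 6.97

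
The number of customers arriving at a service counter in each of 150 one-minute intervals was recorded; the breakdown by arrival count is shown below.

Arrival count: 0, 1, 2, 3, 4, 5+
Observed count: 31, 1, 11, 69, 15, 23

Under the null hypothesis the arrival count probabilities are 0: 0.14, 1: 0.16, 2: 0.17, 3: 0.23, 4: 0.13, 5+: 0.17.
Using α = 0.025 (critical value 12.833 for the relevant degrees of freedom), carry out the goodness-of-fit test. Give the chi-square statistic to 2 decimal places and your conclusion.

70.83; reject

Expected counts E_i = n·p_i: 150×0.14 = 21, 150×0.16 = 24, 150×0.17 = 25.5, 150×0.23 = 34.5, 150×0.13 = 19.5, 150×0.17 = 25.5.
0: (31 − 21)²/21 = 100/21 = 4.762
1: (1 − 24)²/24 = 529/24 = 22.042
2: (11 − 25.5)²/25.5 = 210.25/25.5 = 8.245
3: (69 − 34.5)²/34.5 = 1190.25/34.5 = 34.500
4: (15 − 19.5)²/19.5 = 20.25/19.5 = 1.038
5+: (23 − 25.5)²/25.5 = 6.25/25.5 = 0.245
Sum = 70.83
df = 5. Since 70.83 > 12.833, we reject H₀.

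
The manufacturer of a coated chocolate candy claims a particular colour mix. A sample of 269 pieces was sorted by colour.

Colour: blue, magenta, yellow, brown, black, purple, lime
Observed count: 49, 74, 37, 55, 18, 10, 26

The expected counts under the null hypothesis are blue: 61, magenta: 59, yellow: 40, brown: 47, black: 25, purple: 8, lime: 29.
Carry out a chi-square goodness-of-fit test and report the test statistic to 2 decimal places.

10.53

χ² = (49−61)²/61 + (74−59)²/59 + (37−40)²/40 + (55−47)²/47 + (18−25)²/25 + (10−8)²/8 + (26−29)²/29
   = 2.361 + 3.814 + 0.225 + 1.362 + 1.960 + 0.500 + 0.310
Sum = 10.53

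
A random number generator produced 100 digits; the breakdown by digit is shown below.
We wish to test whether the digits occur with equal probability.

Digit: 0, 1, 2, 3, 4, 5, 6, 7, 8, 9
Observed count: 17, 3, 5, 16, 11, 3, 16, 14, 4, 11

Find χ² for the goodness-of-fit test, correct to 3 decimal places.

Under H₀ each category has probability 1/10, so each expected count is 100/10 = 10.
χ² = (17−10)²/10 + (3−10)²/10 + (5−10)²/10 + (16−10)²/10 + (11−10)²/10 + (3−10)²/10 + (16−10)²/10 + (14−10)²/10 + (4−10)²/10 + (11−10)²/10
   = 4.9000 + 4.9000 + 2.5000 + 3.6000 + 0.1000 + 4.9000 + 3.6000 + 1.6000 + 3.6000 + 0.1000
Sum = 29.800

29.800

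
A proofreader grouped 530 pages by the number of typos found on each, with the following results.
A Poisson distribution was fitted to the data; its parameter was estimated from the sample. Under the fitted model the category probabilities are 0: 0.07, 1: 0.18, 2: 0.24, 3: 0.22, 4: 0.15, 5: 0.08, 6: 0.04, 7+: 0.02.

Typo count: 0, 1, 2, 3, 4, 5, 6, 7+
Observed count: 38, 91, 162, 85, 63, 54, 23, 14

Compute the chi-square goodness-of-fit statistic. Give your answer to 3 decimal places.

Expected counts E_i = n·p_i: 530×0.07 = 37.1, 530×0.18 = 95.4, 530×0.24 = 127.2, 530×0.22 = 116.6, 530×0.15 = 79.5, 530×0.08 = 42.4, 530×0.04 = 21.2, 530×0.02 = 10.6.
0: (38 − 37.1)²/37.1 = 0.81/37.1 = 0.0218
1: (91 − 95.4)²/95.4 = 19.36/95.4 = 0.2029
2: (162 − 127.2)²/127.2 = 1211.04/127.2 = 9.5208
3: (85 − 116.6)²/116.6 = 998.56/116.6 = 8.5640
4: (63 − 79.5)²/79.5 = 272.25/79.5 = 3.4245
5: (54 − 42.4)²/42.4 = 134.56/42.4 = 3.1736
6: (23 − 21.2)²/21.2 = 3.24/21.2 = 0.1528
7+: (14 − 10.6)²/10.6 = 11.56/10.6 = 1.0906
Sum = 26.151

26.151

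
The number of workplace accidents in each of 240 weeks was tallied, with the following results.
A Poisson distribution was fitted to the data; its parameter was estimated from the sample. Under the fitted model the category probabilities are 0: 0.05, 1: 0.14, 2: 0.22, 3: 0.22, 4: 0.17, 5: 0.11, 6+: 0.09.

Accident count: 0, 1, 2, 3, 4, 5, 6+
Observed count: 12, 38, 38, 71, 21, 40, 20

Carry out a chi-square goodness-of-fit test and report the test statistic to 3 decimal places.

Expected counts E_i = n·p_i: 240×0.05 = 12, 240×0.14 = 33.6, 240×0.22 = 52.8, 240×0.22 = 52.8, 240×0.17 = 40.8, 240×0.11 = 26.4, 240×0.09 = 21.6.
χ² = (12−12)²/12 + (38−33.6)²/33.6 + (38−52.8)²/52.8 + (71−52.8)²/52.8 + (21−40.8)²/40.8 + (40−26.4)²/26.4 + (20−21.6)²/21.6
   = 0.0000 + 0.5762 + 4.1485 + 6.2735 + 9.6088 + 7.0061 + 0.1185
Sum = 27.732

27.732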